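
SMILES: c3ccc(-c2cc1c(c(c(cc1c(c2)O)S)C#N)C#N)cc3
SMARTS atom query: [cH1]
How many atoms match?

8

The query [cH1] means: aromatic carbon bearing exactly one hydrogen.
Check the 22 heavy atoms by environment: 8× c (aromatic, H0) → no; 8× c (aromatic, H1) → match; 2× C (H0) → no; 2× N (H0) → no; 1× S (H1) → no; 1× O (H1) → no.
That gives 8 matching atoms.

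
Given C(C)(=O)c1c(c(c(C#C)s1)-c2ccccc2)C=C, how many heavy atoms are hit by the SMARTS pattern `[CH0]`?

2

Check the 18 heavy atoms by environment: 1× s (aromatic, H0) → no; 5× c (aromatic, H0) → no; 2× C (H0) → match; 2× C (H1) → no; 1× O (H0) → no; 1× C (H3) → no; 5× c (aromatic, H1) → no; 1× C (H2) → no.
That gives 2 matching atoms.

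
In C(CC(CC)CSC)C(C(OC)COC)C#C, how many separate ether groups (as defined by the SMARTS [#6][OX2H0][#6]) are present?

2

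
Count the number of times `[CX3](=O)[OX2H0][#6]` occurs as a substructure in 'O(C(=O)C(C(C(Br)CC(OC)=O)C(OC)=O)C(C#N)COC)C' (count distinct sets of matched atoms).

3

[CX3](=O)[OX2H0][#6] is the SMARTS for an ester: a carbonyl carbon bonded to an oxygen that is itself bonded to carbon (no H on that O).
The molecule carries 3 separate instances of a methyl-ester group (-C(=O)OCH3) meeting every constraint; each maps to a distinct set of atoms, giving 3 matches.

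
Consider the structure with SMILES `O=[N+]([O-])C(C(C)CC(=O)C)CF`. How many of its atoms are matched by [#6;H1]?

Check the 12 heavy atoms by environment: 2× C (H2) → no; 2× C (H1) → match; 1× N (charge +1, H0) → no; 1× O (charge -1, H0) → no; 2× O (H0) → no; 1× F (H0) → no; 1× C (H0) → no; 2× C (H3) → no.
That gives 2 matching atoms.

2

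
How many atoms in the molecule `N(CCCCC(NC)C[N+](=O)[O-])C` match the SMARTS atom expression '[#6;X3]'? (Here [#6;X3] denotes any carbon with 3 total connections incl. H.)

The query [#6;X3] means: any carbon (aromatic or not) with three total connections.
Check the 13 heavy atoms by environment: 8× C (X4) → no; 2× N (X3) → no; 1× N (charge +1, X3) → no; 1× O (charge -1, X1) → no; 1× O (X1) → no.
No environment satisfies the query, so 0 matching atoms.

0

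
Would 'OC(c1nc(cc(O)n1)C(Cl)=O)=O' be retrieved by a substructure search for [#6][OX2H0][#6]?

No

The pattern [#6][OX2H0][#6] describes an aliphatic oxygen bridging two carbons with no H on the oxygen — an ether.
The closest candidate here is a carboxylic acid group (-C(=O)OH), but the -OH oxygen has H1; the =O is OX1, not OX2. No other fragment satisfies the full query, so there is no match.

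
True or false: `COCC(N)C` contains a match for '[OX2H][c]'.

False

The pattern [OX2H][c] describes a hydroxyl oxygen attached to an aromatic carbon — a phenol.
The closest candidate here is a methoxy ether (-OCH3), but the oxygen has H0, not H1. No other fragment satisfies the full query, so there is no match.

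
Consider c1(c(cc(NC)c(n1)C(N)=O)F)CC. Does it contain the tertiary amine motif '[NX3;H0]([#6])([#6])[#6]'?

The pattern [NX3;H0]([#6])([#6])[#6] describes a trivalent nitrogen with no H, bonded to three carbons — a tertiary amine.
The closest candidate here is an N-methylamino group (-NHCH3), but the nitrogen still has one H (H1), not H0. No other fragment satisfies the full query, so there is no match.

No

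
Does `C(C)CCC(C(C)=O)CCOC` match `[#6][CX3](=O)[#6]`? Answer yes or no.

Yes

The pattern [#6][CX3](=O)[#6] describes a carbonyl carbon (no H) flanked by two carbons — a ketone.
The molecule carries an acetyl/ketone group (-C(=O)CH3), whose atoms satisfy every constraint of the query, so the pattern matches.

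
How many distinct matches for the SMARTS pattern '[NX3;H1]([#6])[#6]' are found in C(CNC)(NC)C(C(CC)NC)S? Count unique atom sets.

[NX3;H1]([#6])[#6] is the SMARTS for a secondary amine: a trivalent nitrogen with one H, bonded to two carbons.
The molecule carries 3 separate instances of an N-methylamino group (-NHCH3) meeting every constraint; each maps to a distinct set of atoms, giving 3 matches.

3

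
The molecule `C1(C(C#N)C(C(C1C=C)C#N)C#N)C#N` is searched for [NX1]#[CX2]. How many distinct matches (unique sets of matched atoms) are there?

4

[NX1]#[CX2] is the SMARTS for a nitrile: a nitrogen triple-bonded to a two-connected carbon.
The molecule carries 4 separate instances of a nitrile (-C#N) meeting every constraint; each maps to a distinct set of atoms, giving 4 matches.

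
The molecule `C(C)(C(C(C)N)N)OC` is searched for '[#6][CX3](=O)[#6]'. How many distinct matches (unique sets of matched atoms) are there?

[#6][CX3](=O)[#6] is the SMARTS for a ketone: a carbonyl carbon (no H) flanked by two carbons.
No fragment in the molecule satisfies every constraint, giving 0 matches.

0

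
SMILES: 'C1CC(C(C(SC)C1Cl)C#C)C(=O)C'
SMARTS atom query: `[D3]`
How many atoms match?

The query [D3] means: atom with exactly three heavy-atom neighbours.
Check the 14 heavy atoms by environment: 5× C (D3) → match; 3× C (D2) → no; 1× S (D2) → no; 3× C (D1) → no; 1× O (D1) → no; 1× Cl (D1) → no.
That gives 5 matching atoms.

5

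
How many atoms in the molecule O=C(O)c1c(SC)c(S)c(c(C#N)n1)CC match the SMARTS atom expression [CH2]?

1

Check the 16 heavy atoms by environment: 1× n (aromatic, H0) → no; 5× c (aromatic, H0) → no; 1× S (H1) → no; 2× C (H0) → no; 1× O (H0) → no; 1× O (H1) → no; 1× N (H0) → no; 1× C (H2) → match; 2× C (H3) → no; 1× S (H0) → no.
That gives 1 matching atom.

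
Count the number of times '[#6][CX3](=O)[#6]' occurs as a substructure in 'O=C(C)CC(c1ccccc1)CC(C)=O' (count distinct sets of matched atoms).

[#6][CX3](=O)[#6] is the SMARTS for a ketone: a carbonyl carbon (no H) flanked by two carbons.
The molecule carries 2 separate instances of an acetyl/ketone group (-C(=O)CH3) meeting every constraint; each maps to a distinct set of atoms, giving 2 matches.

2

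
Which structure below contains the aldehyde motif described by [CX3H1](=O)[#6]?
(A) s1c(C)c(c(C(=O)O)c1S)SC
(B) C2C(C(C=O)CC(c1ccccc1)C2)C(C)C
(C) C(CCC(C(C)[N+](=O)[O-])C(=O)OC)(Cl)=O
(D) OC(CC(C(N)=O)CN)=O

B

[CX3H1](=O)[#6] describes an sp2 carbon with one H, double-bonded to O and single-bonded to carbon (an aldehyde).
(A) has a carboxylic acid group (-C(=O)OH) but the carbonyl carbon has H0 and is bonded to O, not H1.
(B) contains an aldehyde (-CHO), which satisfies every atom and bond constraint.
(C) has a methyl-ester group (-C(=O)OCH3) but the carbonyl carbon has H0, not H1.
(D) has a carboxylic acid group (-C(=O)OH) but the carbonyl carbon has H0 and is bonded to O, not H1.
So the answer is (B).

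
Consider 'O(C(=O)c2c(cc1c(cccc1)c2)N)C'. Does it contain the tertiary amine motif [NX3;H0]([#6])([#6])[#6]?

No

The pattern [NX3;H0]([#6])([#6])[#6] describes a trivalent nitrogen with no H, bonded to three carbons — a tertiary amine.
The closest candidate here is a primary amino group (-NH2), but the nitrogen has H2, not H0 with three carbons. No other fragment satisfies the full query, so there is no match.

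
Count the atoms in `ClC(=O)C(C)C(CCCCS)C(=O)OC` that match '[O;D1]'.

2

Check the 15 heavy atoms by environment: 2× C (D1) → no; 4× C (D3) → no; 4× C (D2) → no; 2× O (D1) → match; 1× Cl (D1) → no; 1× O (D2) → no; 1× S (D1) → no.
That gives 2 matching atoms.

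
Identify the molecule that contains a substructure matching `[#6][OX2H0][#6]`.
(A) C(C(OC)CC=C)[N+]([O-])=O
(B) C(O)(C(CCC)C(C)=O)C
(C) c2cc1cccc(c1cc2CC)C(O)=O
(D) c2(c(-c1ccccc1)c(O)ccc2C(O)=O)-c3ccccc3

A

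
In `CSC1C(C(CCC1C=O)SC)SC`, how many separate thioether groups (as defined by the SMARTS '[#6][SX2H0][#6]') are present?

3

[#6][SX2H0][#6] is the SMARTS for a thioether: an aliphatic sulfur bridging two carbons with no H on the sulfur.
The molecule carries 3 separate instances of a methylthio ether (-SCH3) meeting every constraint; each maps to a distinct set of atoms, giving 3 matches.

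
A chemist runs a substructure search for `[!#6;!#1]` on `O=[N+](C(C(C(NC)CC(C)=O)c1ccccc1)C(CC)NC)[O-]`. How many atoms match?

6

The query [!#6;!#1] means: not carbon and not hydrogen — any heteroatom.
Check the 23 heavy atoms by environment: 11× C → no; 2× N → match; 2× O → match; 6× c (aromatic) → no; 1× N (charge +1) → match; 1× O (charge -1) → match.
Summing the matching environments: 2 + 2 + 1 + 1 = 6 matching atoms.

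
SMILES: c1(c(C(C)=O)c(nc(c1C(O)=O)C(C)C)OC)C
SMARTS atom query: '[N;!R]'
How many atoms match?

The query [N;!R] means: aliphatic nitrogen not in a ring.
Check the 18 heavy atoms by environment: 1× n (aromatic, in 6-ring) → no; 5× c (aromatic, in 6-ring) → no; 8× C (acyclic) → no; 4× O (acyclic) → no.
No environment satisfies the query, so 0 matching atoms.

0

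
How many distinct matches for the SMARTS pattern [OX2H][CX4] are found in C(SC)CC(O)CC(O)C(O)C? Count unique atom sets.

3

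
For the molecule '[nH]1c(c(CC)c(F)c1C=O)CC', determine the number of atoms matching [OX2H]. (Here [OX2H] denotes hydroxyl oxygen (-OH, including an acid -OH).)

0

The query [OX2H] means: aliphatic oxygen with two connections, one of which is H — an -OH oxygen.
Check the 12 heavy atoms by environment: 1× n (aromatic, H1, X3) → no; 4× c (aromatic, H0, X3) → no; 2× C (H2, X4) → no; 2× C (H3, X4) → no; 1× F (H0, X1) → no; 1× C (H1, X3) → no; 1× O (H0, X1) → no.
No environment satisfies the query, so 0 matching atoms.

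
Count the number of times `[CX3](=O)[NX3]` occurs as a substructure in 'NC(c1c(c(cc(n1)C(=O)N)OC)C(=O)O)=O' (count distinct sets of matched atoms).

[CX3](=O)[NX3] is the SMARTS for an amide: a carbonyl carbon bonded to a trivalent nitrogen.
The molecule carries 2 separate instances of a primary amide (-C(=O)NH2) meeting every constraint; each maps to a distinct set of atoms, giving 2 matches.

2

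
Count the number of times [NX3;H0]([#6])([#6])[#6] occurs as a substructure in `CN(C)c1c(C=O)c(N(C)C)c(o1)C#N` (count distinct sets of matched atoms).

2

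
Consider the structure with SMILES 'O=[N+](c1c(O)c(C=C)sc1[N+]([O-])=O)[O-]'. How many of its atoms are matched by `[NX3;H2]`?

The query [NX3;H2] means: aliphatic N with 3 total connections, two of them H — an -NH2 nitrogen (amine or amide).
Check the 14 heavy atoms by environment: 1× s (aromatic, H0, X2) → no; 4× c (aromatic, H0, X3) → no; 2× N (charge +1, H0, X3) → no; 2× O (charge -1, H0, X1) → no; 2× O (H0, X1) → no; 1× C (H1, X3) → no; 1× C (H2, X3) → no; 1× O (H1, X2) → no.
No environment satisfies the query, so 0 matching atoms.

0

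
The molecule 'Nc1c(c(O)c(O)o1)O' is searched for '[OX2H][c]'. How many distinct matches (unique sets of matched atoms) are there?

3

[OX2H][c] is the SMARTS for a phenol: a hydroxyl oxygen attached to an aromatic carbon.
The molecule carries 3 separate instances of a hydroxyl group (-OH) meeting every constraint; each maps to a distinct set of atoms, giving 3 matches.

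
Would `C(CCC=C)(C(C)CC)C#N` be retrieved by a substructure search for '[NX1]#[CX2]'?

The pattern [NX1]#[CX2] describes a nitrogen triple-bonded to a two-connected carbon — a nitrile.
The molecule carries a nitrile (-C#N), whose atoms satisfy every constraint of the query, so the pattern matches.

Yes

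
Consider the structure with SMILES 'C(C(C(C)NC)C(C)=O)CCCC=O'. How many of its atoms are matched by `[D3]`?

3

The query [D3] means: atom with exactly three heavy-atom neighbours.
Check the 14 heavy atoms by environment: 3× C (D1) → no; 3× C (D3) → match; 5× C (D2) → no; 2× O (D1) → no; 1× N (D2) → no.
That gives 3 matching atoms.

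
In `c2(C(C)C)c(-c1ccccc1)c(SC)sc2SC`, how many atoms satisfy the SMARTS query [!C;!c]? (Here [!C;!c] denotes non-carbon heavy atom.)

3

The query [!C;!c] means: neither aliphatic nor aromatic carbon — same as [!#6].
Check the 18 heavy atoms by environment: 1× s (aromatic) → match; 10× c (aromatic) → no; 5× C → no; 2× S → match.
Summing the matching environments: 1 + 2 = 3 matching atoms.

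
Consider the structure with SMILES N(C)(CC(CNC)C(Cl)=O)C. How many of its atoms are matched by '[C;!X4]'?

1

Check the 11 heavy atoms by environment: 6× C (X4) → no; 2× N (X3) → no; 1× C (X3) → match; 1× O (X1) → no; 1× Cl (X1) → no.
That gives 1 matching atom.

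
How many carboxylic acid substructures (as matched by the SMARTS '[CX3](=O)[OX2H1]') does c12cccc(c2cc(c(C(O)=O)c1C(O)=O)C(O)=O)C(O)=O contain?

[CX3](=O)[OX2H1] is the SMARTS for a carboxylic acid: an sp2 carbon double-bonded to O and single-bonded to an -OH oxygen.
The molecule carries 4 separate instances of a carboxylic acid group (-C(=O)OH) meeting every constraint; each maps to a distinct set of atoms, giving 4 matches.

4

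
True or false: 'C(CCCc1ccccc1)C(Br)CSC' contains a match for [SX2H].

False

The pattern [SX2H] describes an aliphatic sulfur with two connections, one being H — a thiol.
The closest candidate here is a methylthio ether (-SCH3), but the sulfur has H0 (bonded to two carbons), not H1. No other fragment satisfies the full query, so there is no match.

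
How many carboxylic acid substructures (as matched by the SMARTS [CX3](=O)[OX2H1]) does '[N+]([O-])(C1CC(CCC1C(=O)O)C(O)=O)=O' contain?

[CX3](=O)[OX2H1] is the SMARTS for a carboxylic acid: an sp2 carbon double-bonded to O and single-bonded to an -OH oxygen.
The molecule carries 2 separate instances of a carboxylic acid group (-C(=O)OH) meeting every constraint; each maps to a distinct set of atoms, giving 2 matches.

2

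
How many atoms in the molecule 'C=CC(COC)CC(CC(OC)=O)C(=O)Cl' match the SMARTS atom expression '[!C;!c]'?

The query [!C;!c] means: neither aliphatic nor aromatic carbon — same as [!#6].
Check the 16 heavy atoms by environment: 11× C → no; 4× O → match; 1× Cl → match.
Summing the matching environments: 4 + 1 = 5 matching atoms.

5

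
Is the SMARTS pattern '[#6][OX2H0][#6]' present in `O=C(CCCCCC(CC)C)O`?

No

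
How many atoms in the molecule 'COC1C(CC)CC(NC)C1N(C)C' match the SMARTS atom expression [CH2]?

2

The query [CH2] means: aliphatic carbon with exactly two hydrogens.
Check the 14 heavy atoms by environment: 4× C (H1) → no; 2× C (H2) → match; 1× N (H0) → no; 5× C (H3) → no; 1× O (H0) → no; 1× N (H1) → no.
That gives 2 matching atoms.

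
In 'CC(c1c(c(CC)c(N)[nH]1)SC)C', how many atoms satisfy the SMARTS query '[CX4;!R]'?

6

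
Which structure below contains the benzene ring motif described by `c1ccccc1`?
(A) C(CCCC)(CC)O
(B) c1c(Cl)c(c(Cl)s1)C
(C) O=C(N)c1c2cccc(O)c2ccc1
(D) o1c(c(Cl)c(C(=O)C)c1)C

C

c1ccccc1 describes six aromatic carbons in a ring (a benzene ring).
(A) has a methyl group (-CH3) but no six-membered all-carbon aromatic ring is present.
(B) has a methyl group (-CH3) but no six-membered all-carbon aromatic ring is present.
(C) contains the required atom environment, so the pattern matches.
(D) has a methyl group (-CH3) but no six-membered all-carbon aromatic ring is present.
So the answer is (C).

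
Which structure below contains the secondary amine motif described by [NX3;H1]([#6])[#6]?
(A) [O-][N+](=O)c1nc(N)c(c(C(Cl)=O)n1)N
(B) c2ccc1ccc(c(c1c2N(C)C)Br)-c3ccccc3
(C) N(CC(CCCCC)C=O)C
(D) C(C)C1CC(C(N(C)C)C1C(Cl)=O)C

C

[NX3;H1]([#6])[#6] describes a trivalent nitrogen with one H, bonded to two carbons (a secondary amine).
(A) has a primary amino group (-NH2) but the nitrogen has H2 and only one carbon neighbour.
(B) has a dimethylamino group (-N(CH3)2) but the nitrogen has H0, not H1.
(C) contains an N-methylamino group (-NHCH3), which satisfies every atom and bond constraint.
(D) has a dimethylamino group (-N(CH3)2) but the nitrogen has H0, not H1.
So the answer is (C).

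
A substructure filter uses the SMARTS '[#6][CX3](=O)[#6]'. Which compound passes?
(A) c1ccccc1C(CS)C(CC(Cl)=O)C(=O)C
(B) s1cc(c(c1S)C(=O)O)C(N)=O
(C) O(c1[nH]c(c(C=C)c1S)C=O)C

[#6][CX3](=O)[#6] describes a carbonyl carbon (no H) flanked by two carbons (a ketone).
(A) contains an acetyl/ketone group (-C(=O)CH3), which satisfies every atom and bond constraint.
(B) has a carboxylic acid group (-C(=O)OH) but one neighbour of the carbonyl carbon is O, not C.
(C) has an aldehyde (-CHO) but the carbonyl carbon has H1, so it is not flanked by two carbons.
So the answer is (A).

A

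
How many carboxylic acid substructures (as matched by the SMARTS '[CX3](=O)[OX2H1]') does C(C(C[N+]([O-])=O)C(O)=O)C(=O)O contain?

2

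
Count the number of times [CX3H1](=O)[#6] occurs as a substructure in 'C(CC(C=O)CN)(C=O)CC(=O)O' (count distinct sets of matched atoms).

[CX3H1](=O)[#6] is the SMARTS for an aldehyde: an sp2 carbon with one H, double-bonded to O and single-bonded to carbon.
The molecule carries 2 separate instances of an aldehyde (-CHO) meeting every constraint; each maps to a distinct set of atoms, giving 2 matches.

2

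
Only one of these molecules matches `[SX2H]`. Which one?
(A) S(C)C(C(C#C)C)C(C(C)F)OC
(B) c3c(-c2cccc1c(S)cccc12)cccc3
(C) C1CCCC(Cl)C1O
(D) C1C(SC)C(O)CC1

B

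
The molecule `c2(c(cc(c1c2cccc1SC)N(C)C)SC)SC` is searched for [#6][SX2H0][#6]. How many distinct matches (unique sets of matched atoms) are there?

[#6][SX2H0][#6] is the SMARTS for a thioether: an aliphatic sulfur bridging two carbons with no H on the sulfur.
The molecule carries 3 separate instances of a methylthio ether (-SCH3) meeting every constraint; each maps to a distinct set of atoms, giving 3 matches.

3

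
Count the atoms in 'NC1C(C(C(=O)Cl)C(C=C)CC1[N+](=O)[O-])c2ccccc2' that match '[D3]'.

8

The query [D3] means: atom with exactly three heavy-atom neighbours.
Check the 21 heavy atoms by environment: 6× C (D3) → match; 2× C (D2) → no; 1× N (charge +1, D3) → match; 1× O (charge -1, D1) → no; 2× O (D1) → no; 1× C (D1) → no; 1× Cl (D1) → no; 1× N (D1) → no; 1× c (aromatic, D3) → match; 5× c (aromatic, D2) → no.
Summing the matching environments: 6 + 1 + 1 = 8 matching atoms.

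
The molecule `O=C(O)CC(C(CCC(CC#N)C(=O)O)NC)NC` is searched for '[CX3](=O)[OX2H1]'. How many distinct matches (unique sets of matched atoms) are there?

2

[CX3](=O)[OX2H1] is the SMARTS for a carboxylic acid: an sp2 carbon double-bonded to O and single-bonded to an -OH oxygen.
The molecule carries 2 separate instances of a carboxylic acid group (-C(=O)OH) meeting every constraint; each maps to a distinct set of atoms, giving 2 matches.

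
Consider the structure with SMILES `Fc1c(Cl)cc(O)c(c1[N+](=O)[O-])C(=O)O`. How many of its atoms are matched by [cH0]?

5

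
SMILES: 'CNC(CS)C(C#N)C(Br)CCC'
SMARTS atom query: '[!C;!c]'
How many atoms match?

Check the 13 heavy atoms by environment: 9× C → no; 1× S → match; 2× N → match; 1× Br → match.
Summing the matching environments: 1 + 2 + 1 = 4 matching atoms.

4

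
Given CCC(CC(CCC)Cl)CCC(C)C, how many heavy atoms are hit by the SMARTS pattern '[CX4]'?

13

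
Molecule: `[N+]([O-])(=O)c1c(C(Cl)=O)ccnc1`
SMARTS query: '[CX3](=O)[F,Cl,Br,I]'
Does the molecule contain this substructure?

Yes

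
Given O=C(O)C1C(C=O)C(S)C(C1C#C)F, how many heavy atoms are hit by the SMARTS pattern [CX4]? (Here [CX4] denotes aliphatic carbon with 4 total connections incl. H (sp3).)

5

The query [CX4] means: C with X4: aliphatic carbon with exactly 4 total connections (bonds + H).
Check the 14 heavy atoms by environment: 5× C (X4) → match; 1× S (X2) → no; 2× C (X2) → no; 2× C (X3) → no; 2× O (X1) → no; 1× F (X1) → no; 1× O (X2) → no.
That gives 5 matching atoms.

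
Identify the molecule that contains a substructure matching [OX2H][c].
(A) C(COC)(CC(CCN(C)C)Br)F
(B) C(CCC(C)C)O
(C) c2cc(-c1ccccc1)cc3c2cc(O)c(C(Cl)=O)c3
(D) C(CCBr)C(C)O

[OX2H][c] describes a hydroxyl oxygen attached to an aromatic carbon (a phenol).
(A) has a methoxy ether (-OCH3) but the oxygen has H0, not H1.
(B) has a hydroxyl group (-OH) but the -OH is on an aliphatic carbon, not an aromatic c.
(C) contains a hydroxyl group (-OH), which satisfies every atom and bond constraint.
(D) has a hydroxyl group (-OH) but the -OH is on an aliphatic carbon, not an aromatic c.
So the answer is (C).

C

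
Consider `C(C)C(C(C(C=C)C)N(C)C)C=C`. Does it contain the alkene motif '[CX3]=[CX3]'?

The pattern [CX3]=[CX3] describes a non-aromatic C=C double bond between two sp2 carbons — an alkene.
The molecule carries a vinyl group (-CH=CH2), whose atoms satisfy every constraint of the query, so the pattern matches.

Yes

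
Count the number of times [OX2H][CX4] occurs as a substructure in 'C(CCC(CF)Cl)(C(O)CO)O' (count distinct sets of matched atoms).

3

[OX2H][CX4] is the SMARTS for an aliphatic alcohol: a hydroxyl oxygen bound to an sp3 (X4) carbon.
The molecule carries 3 separate instances of a hydroxyl group (-OH) meeting every constraint; each maps to a distinct set of atoms, giving 3 matches.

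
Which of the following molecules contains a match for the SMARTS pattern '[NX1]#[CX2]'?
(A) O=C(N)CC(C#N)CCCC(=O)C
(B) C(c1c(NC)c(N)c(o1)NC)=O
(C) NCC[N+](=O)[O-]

[NX1]#[CX2] describes a nitrogen triple-bonded to a two-connected carbon (a nitrile).
(A) contains a nitrile (-C#N), which satisfies every atom and bond constraint.
(B) has a primary amino group (-NH2) but the nitrogen is NX3 (three connections), not NX1 triple-bonded.
(C) has a nitro group (-[N+](=O)[O-]) but there is no C#N triple bond.
So the answer is (A).

A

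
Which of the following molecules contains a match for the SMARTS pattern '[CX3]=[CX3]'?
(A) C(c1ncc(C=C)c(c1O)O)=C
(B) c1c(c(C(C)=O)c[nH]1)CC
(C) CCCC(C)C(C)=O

A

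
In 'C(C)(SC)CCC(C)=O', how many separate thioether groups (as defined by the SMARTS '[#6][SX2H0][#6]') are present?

1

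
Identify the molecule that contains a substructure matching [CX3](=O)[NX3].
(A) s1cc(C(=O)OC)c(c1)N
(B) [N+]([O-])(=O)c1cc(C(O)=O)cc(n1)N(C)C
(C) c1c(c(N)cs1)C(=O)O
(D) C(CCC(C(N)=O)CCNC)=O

[CX3](=O)[NX3] describes a carbonyl carbon bonded to a trivalent nitrogen (an amide).
(A) has a methyl-ester group (-C(=O)OCH3) but the carbonyl is bonded to O, not to an NX3 nitrogen.
(B) has a carboxylic acid group (-C(=O)OH) but the carbonyl is bonded to O, not to an NX3 nitrogen.
(C) has a carboxylic acid group (-C(=O)OH) but the carbonyl is bonded to O, not to an NX3 nitrogen.
(D) contains a primary amide (-C(=O)NH2), which satisfies every atom and bond constraint.
So the answer is (D).

D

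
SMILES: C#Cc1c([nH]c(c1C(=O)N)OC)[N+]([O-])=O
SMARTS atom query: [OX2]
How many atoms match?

Check the 15 heavy atoms by environment: 1× n (aromatic, X3) → no; 4× c (aromatic, X3) → no; 1× N (charge +1, X3) → no; 1× O (charge -1, X1) → no; 2× O (X1) → no; 2× C (X2) → no; 1× O (X2) → match; 1× C (X4) → no; 1× C (X3) → no; 1× N (X3) → no.
That gives 1 matching atom.

1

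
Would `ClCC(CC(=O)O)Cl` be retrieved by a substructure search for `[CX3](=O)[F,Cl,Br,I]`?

No

The pattern [CX3](=O)[F,Cl,Br,I] describes a carbonyl carbon bonded to a halogen — an acyl halide.
The closest candidate here is a chloro substituent, but the Cl is not on a carbonyl carbon. No other fragment satisfies the full query, so there is no match.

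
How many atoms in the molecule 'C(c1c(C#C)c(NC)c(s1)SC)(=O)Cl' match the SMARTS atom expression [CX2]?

2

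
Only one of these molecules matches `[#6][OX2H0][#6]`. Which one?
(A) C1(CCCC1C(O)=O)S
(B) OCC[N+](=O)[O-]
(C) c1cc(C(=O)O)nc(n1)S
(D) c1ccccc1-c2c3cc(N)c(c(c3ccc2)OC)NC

[#6][OX2H0][#6] describes an aliphatic oxygen bridging two carbons with no H on the oxygen (an ether).
(A) has a carboxylic acid group (-C(=O)OH) but the -OH oxygen has H1; the =O is OX1, not OX2.
(B) has a hydroxyl group (-OH) but the oxygen has H1, not H0 bridging two carbons.
(C) has a carboxylic acid group (-C(=O)OH) but the -OH oxygen has H1; the =O is OX1, not OX2.
(D) contains a methoxy ether (-OCH3), which satisfies every atom and bond constraint.
So the answer is (D).

D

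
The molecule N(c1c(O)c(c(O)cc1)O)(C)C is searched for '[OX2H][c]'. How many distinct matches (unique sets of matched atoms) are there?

3

[OX2H][c] is the SMARTS for a phenol: a hydroxyl oxygen attached to an aromatic carbon.
The molecule carries 3 separate instances of a hydroxyl group (-OH) meeting every constraint; each maps to a distinct set of atoms, giving 3 matches.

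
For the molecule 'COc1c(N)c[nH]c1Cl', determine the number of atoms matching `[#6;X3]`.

4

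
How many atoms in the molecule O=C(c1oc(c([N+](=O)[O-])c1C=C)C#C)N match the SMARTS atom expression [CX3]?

3

The query [CX3] means: C with X3: aliphatic carbon with exactly 3 total connections.
Check the 15 heavy atoms by environment: 1× o (aromatic, X2) → no; 4× c (aromatic, X3) → no; 3× C (X3) → match; 2× O (X1) → no; 1× N (X3) → no; 2× C (X2) → no; 1× N (charge +1, X3) → no; 1× O (charge -1, X1) → no.
That gives 3 matching atoms.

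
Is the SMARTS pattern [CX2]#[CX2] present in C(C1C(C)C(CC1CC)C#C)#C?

The pattern [CX2]#[CX2] describes a carbon-carbon triple bond — an alkyne.
The molecule carries an ethynyl group (-C#CH), whose atoms satisfy every constraint of the query, so the pattern matches.

Yes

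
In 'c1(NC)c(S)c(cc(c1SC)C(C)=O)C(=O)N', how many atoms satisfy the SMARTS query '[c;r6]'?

6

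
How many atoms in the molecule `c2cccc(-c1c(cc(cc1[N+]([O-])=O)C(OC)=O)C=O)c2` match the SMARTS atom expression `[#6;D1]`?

1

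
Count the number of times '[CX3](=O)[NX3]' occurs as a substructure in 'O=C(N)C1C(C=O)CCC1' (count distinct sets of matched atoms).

[CX3](=O)[NX3] is the SMARTS for an amide: a carbonyl carbon bonded to a trivalent nitrogen.
Exactly one fragment in the molecule meets all constraints, giving 1 match.

1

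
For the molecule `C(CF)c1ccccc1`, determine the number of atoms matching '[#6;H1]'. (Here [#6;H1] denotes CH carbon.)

Check the 9 heavy atoms by environment: 2× C (H2) → no; 1× c (aromatic, H0) → no; 5× c (aromatic, H1) → match; 1× F (H0) → no.
That gives 5 matching atoms.

5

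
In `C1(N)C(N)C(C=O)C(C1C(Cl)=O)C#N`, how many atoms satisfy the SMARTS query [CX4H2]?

0

The query [CX4H2] means: sp3 carbon (X4) with exactly two hydrogens.
Check the 14 heavy atoms by environment: 5× C (H1, X4) → no; 1× C (H0, X2) → no; 1× N (H0, X1) → no; 1× C (H0, X3) → no; 2× O (H0, X1) → no; 1× Cl (H0, X1) → no; 2× N (H2, X3) → no; 1× C (H1, X3) → no.
No environment satisfies the query, so 0 matching atoms.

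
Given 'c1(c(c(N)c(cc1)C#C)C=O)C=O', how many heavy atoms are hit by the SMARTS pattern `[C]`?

4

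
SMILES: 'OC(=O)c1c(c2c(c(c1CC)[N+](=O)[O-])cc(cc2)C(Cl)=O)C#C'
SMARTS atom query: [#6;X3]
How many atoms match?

12

The query [#6;X3] means: any carbon (aromatic or not) with three total connections.
Check the 23 heavy atoms by environment: 10× c (aromatic, X3) → match; 2× C (X3) → match; 3× O (X1) → no; 1× O (X2) → no; 1× Cl (X1) → no; 2× C (X2) → no; 2× C (X4) → no; 1× N (charge +1, X3) → no; 1× O (charge -1, X1) → no.
Summing the matching environments: 10 + 2 = 12 matching atoms.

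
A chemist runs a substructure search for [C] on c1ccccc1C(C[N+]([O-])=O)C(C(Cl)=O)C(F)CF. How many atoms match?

6

The query [C] means: uppercase C matches aliphatic (non-aromatic) carbon only.
Check the 19 heavy atoms by environment: 6× C → match; 6× c (aromatic) → no; 2× O → no; 1× Cl → no; 2× F → no; 1× N (charge +1) → no; 1× O (charge -1) → no.
That gives 6 matching atoms.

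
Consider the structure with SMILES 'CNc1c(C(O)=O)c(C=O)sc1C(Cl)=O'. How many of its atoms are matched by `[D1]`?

6

The query [D1] means: atom with exactly one heavy-atom neighbour (degree 1).
Check the 15 heavy atoms by environment: 1× s (aromatic, D2) → no; 4× c (aromatic, D3) → no; 2× C (D3) → no; 4× O (D1) → match; 1× Cl (D1) → match; 1× N (D2) → no; 1× C (D1) → match; 1× C (D2) → no.
Summing the matching environments: 4 + 1 + 1 = 6 matching atoms.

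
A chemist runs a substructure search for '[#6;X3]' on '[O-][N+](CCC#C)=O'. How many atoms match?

Check the 7 heavy atoms by environment: 2× C (X4) → no; 1× N (charge +1, X3) → no; 1× O (charge -1, X1) → no; 1× O (X1) → no; 2× C (X2) → no.
No environment satisfies the query, so 0 matching atoms.

0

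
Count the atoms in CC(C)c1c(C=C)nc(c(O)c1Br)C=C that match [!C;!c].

3

Check the 15 heavy atoms by environment: 1× n (aromatic) → match; 5× c (aromatic) → no; 1× O → match; 7× C → no; 1× Br → match.
Summing the matching environments: 1 + 1 + 1 = 3 matching atoms.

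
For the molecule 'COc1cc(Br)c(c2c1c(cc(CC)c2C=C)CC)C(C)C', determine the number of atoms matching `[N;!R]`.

0

Check the 22 heavy atoms by environment: 10× c (aromatic, in 6-ring) → no; 1× Br (acyclic) → no; 10× C (acyclic) → no; 1× O (acyclic) → no.
No environment satisfies the query, so 0 matching atoms.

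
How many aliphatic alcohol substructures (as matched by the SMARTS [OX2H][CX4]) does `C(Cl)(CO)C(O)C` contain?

2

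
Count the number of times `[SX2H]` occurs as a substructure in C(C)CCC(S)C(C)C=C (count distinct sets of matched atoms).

[SX2H] is the SMARTS for a thiol: an aliphatic sulfur with two connections, one being H.
Exactly one fragment in the molecule meets all constraints, giving 1 match.

1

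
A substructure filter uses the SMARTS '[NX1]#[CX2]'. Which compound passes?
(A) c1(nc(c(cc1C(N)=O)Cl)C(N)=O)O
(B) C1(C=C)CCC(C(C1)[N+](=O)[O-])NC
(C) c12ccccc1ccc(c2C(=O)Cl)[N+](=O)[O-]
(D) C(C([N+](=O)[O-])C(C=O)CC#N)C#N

[NX1]#[CX2] describes a nitrogen triple-bonded to a two-connected carbon (a nitrile).
(A) has a primary amide (-C(=O)NH2) but the nitrogen is NX3, not NX1.
(B) has a nitro group (-[N+](=O)[O-]) but there is no C#N triple bond.
(C) has a nitro group (-[N+](=O)[O-]) but there is no C#N triple bond.
(D) contains a nitrile (-C#N), which satisfies every atom and bond constraint.
So the answer is (D).

D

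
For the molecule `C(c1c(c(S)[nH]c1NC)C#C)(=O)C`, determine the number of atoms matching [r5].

5

Check the 13 heavy atoms by environment: 1× n (aromatic, in 5-ring) → match; 4× c (aromatic, in 5-ring) → match; 5× C (acyclic) → no; 1× O (acyclic) → no; 1× N (acyclic) → no; 1× S (acyclic) → no.
Summing the matching environments: 1 + 4 = 5 matching atoms.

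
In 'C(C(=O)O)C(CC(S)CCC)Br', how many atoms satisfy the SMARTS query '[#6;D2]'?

The query [#6;D2] means: any carbon bonded to exactly two heavy atoms.
Check the 12 heavy atoms by environment: 4× C (D2) → match; 3× C (D3) → no; 1× C (D1) → no; 2× O (D1) → no; 1× Br (D1) → no; 1× S (D1) → no.
That gives 4 matching atoms.

4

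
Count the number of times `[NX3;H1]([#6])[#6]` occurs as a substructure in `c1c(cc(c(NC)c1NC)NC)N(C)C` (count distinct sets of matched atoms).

3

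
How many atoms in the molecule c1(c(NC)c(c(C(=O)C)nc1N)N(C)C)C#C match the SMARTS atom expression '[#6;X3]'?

The query [#6;X3] means: any carbon (aromatic or not) with three total connections.
Check the 17 heavy atoms by environment: 1× n (aromatic, X2) → no; 5× c (aromatic, X3) → match; 2× C (X2) → no; 3× N (X3) → no; 4× C (X4) → no; 1× C (X3) → match; 1× O (X1) → no.
Summing the matching environments: 5 + 1 = 6 matching atoms.

6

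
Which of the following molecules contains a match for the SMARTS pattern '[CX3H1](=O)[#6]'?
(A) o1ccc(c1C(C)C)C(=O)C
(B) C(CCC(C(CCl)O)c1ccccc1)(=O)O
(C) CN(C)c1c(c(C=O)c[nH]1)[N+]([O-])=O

C

[CX3H1](=O)[#6] describes an sp2 carbon with one H, double-bonded to O and single-bonded to carbon (an aldehyde).
(A) has an acetyl/ketone group (-C(=O)CH3) but the carbonyl carbon has H0 (two carbon neighbours), not H1.
(B) has a carboxylic acid group (-C(=O)OH) but the carbonyl carbon has H0 and is bonded to O, not H1.
(C) contains an aldehyde (-CHO), which satisfies every atom and bond constraint.
So the answer is (C).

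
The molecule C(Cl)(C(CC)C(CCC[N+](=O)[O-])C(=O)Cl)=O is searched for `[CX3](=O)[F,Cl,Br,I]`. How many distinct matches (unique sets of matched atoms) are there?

[CX3](=O)[F,Cl,Br,I] is the SMARTS for an acyl halide: a carbonyl carbon bonded to a halogen.
The molecule carries 2 separate instances of an acyl chloride (-C(=O)Cl) meeting every constraint; each maps to a distinct set of atoms, giving 2 matches.

2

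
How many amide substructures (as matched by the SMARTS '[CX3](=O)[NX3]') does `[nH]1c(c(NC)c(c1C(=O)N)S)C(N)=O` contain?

[CX3](=O)[NX3] is the SMARTS for an amide: a carbonyl carbon bonded to a trivalent nitrogen.
The molecule carries 2 separate instances of a primary amide (-C(=O)NH2) meeting every constraint; each maps to a distinct set of atoms, giving 2 matches.

2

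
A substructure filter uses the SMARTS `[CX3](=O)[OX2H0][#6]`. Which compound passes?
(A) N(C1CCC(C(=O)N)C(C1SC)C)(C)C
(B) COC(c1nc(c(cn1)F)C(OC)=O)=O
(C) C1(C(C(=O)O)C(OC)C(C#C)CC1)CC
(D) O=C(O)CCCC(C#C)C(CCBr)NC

B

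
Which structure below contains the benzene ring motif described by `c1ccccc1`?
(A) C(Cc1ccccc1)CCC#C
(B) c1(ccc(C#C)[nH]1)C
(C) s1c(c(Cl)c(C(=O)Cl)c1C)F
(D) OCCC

A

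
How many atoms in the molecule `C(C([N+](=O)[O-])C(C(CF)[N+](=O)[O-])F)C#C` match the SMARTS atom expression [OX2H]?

0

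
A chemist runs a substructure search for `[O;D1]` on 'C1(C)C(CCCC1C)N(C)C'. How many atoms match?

0

The query [O;D1] means: aliphatic oxygen bonded to exactly one heavy atom.
Check the 11 heavy atoms by environment: 3× C (D2) → no; 3× C (D3) → no; 4× C (D1) → no; 1× N (D3) → no.
No environment satisfies the query, so 0 matching atoms.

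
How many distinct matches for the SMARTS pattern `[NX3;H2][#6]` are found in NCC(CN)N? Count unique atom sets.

[NX3;H2][#6] is the SMARTS for a primary amine: a trivalent nitrogen with two H attached to carbon.
The molecule carries 3 separate instances of a primary amino group (-NH2) meeting every constraint; each maps to a distinct set of atoms, giving 3 matches.

3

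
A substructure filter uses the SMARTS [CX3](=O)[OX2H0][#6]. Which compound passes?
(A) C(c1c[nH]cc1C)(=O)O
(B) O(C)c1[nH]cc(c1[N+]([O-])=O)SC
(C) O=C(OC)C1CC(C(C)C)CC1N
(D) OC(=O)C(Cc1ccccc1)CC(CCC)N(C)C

C

[CX3](=O)[OX2H0][#6] describes a carbonyl carbon bonded to an oxygen that is itself bonded to carbon (no H on that O) (an ester).
(A) has a carboxylic acid group (-C(=O)OH) but the singly-bonded O carries H (OX2H1, not H0).
(B) has a methoxy ether (-OCH3) but the ether oxygen is not adjacent to a C=O carbon.
(C) contains a methyl-ester group (-C(=O)OCH3), which satisfies every atom and bond constraint.
(D) has a carboxylic acid group (-C(=O)OH) but the singly-bonded O carries H (OX2H1, not H0).
So the answer is (C).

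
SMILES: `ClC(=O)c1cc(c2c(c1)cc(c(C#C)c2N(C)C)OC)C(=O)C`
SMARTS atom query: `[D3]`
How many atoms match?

10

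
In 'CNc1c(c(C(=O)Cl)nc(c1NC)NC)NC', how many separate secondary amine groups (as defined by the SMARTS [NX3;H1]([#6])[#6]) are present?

4

[NX3;H1]([#6])[#6] is the SMARTS for a secondary amine: a trivalent nitrogen with one H, bonded to two carbons.
The molecule carries 4 separate instances of an N-methylamino group (-NHCH3) meeting every constraint; each maps to a distinct set of atoms, giving 4 matches.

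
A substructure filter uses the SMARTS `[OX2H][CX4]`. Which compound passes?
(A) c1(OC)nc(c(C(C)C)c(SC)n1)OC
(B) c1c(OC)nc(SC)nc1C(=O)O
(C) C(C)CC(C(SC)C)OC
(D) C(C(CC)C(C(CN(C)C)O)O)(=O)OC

D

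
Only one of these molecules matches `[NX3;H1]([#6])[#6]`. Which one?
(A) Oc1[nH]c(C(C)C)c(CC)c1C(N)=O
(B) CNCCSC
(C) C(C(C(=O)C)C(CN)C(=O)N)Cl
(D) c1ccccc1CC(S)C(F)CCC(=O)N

B

[NX3;H1]([#6])[#6] describes a trivalent nitrogen with one H, bonded to two carbons (a secondary amine).
(A) has a primary amide (-C(=O)NH2) but the -C(=O)NH2 nitrogen has H2, not H1.
(B) contains an N-methylamino group (-NHCH3), which satisfies every atom and bond constraint.
(C) has a primary amino group (-NH2) but the nitrogen has H2 and only one carbon neighbour.
(D) has a primary amide (-C(=O)NH2) but the -C(=O)NH2 nitrogen has H2, not H1.
So the answer is (B).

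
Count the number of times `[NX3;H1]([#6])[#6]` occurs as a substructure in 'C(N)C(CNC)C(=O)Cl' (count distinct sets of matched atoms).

1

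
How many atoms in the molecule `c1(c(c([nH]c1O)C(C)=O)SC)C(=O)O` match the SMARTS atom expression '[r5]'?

5

The query [r5] means: r5 matches atoms in a five-membered ring.
Check the 14 heavy atoms by environment: 1× n (aromatic, in 5-ring) → match; 4× c (aromatic, in 5-ring) → match; 4× C (acyclic) → no; 4× O (acyclic) → no; 1× S (acyclic) → no.
Summing the matching environments: 1 + 4 = 5 matching atoms.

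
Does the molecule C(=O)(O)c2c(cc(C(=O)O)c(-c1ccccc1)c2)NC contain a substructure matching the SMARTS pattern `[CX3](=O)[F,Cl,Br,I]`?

No

The pattern [CX3](=O)[F,Cl,Br,I] describes a carbonyl carbon bonded to a halogen — an acyl halide.
The closest candidate here is a carboxylic acid group (-C(=O)OH), but the carbonyl is bonded to -OH, not to a halogen. No other fragment satisfies the full query, so there is no match.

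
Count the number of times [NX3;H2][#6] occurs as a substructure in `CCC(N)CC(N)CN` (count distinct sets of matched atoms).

3

[NX3;H2][#6] is the SMARTS for a primary amine: a trivalent nitrogen with two H attached to carbon.
The molecule carries 3 separate instances of a primary amino group (-NH2) meeting every constraint; each maps to a distinct set of atoms, giving 3 matches.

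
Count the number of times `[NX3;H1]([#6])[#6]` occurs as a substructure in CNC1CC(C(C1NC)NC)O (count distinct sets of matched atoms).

[NX3;H1]([#6])[#6] is the SMARTS for a secondary amine: a trivalent nitrogen with one H, bonded to two carbons.
The molecule carries 3 separate instances of an N-methylamino group (-NHCH3) meeting every constraint; each maps to a distinct set of atoms, giving 3 matches.

3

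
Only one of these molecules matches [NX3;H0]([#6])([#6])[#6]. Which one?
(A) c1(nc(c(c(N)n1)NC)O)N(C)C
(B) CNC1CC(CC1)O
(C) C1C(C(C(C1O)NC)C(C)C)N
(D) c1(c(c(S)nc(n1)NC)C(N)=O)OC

[NX3;H0]([#6])([#6])[#6] describes a trivalent nitrogen with no H, bonded to three carbons (a tertiary amine).
(A) contains a dimethylamino group (-N(CH3)2), which satisfies every atom and bond constraint.
(B) has an N-methylamino group (-NHCH3) but the nitrogen still has one H (H1), not H0.
(C) has a primary amino group (-NH2) but the nitrogen has H2, not H0 with three carbons.
(D) has an N-methylamino group (-NHCH3) but the nitrogen still has one H (H1), not H0.
So the answer is (A).

A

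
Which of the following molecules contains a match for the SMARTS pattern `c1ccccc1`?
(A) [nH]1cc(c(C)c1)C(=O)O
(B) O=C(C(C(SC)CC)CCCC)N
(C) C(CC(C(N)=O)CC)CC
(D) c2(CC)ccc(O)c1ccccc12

c1ccccc1 describes six aromatic carbons in a ring (a benzene ring).
(A) has a methyl group (-CH3) but no six-membered all-carbon aromatic ring is present.
(B) has a methyl group (-CH3) but no six-membered all-carbon aromatic ring is present.
(C) has a methyl group (-CH3) but no six-membered all-carbon aromatic ring is present.
(D) contains the required atom environment, so the pattern matches.
So the answer is (D).

D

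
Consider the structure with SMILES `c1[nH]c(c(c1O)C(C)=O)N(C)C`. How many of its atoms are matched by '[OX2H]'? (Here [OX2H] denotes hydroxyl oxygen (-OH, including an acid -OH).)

Check the 12 heavy atoms by environment: 1× n (aromatic, H1, X3) → no; 3× c (aromatic, H0, X3) → no; 1× c (aromatic, H1, X3) → no; 1× N (H0, X3) → no; 3× C (H3, X4) → no; 1× O (H1, X2) → match; 1× C (H0, X3) → no; 1× O (H0, X1) → no.
That gives 1 matching atom.

1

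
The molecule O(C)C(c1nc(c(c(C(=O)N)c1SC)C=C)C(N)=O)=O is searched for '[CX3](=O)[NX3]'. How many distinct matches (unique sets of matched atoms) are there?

[CX3](=O)[NX3] is the SMARTS for an amide: a carbonyl carbon bonded to a trivalent nitrogen.
The molecule carries 2 separate instances of a primary amide (-C(=O)NH2) meeting every constraint; each maps to a distinct set of atoms, giving 2 matches.

2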